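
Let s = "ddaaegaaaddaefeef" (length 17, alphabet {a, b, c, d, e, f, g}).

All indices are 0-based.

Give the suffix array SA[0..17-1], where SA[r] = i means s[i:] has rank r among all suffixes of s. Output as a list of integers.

sorted suffixes:
  #0 SA[0]=6  'aaaddaefeef'
  #1 SA[1]=7  'aaddaefeef'
  #2 SA[2]=2  'aaegaaaddaefeef'
  #3 SA[3]=8  'addaefeef'
  #4 SA[4]=11  'aefeef'
  #5 SA[5]=3  'aegaaaddaefeef'
  #6 SA[6]=1  'daaegaaaddaefeef'
  #7 SA[7]=10  'daefeef'
  #8 SA[8]=0  'ddaaegaaaddaefeef'
  #9 SA[9]=9  'ddaefeef'
  #10 SA[10]=14  'eef'
  #11 SA[11]=15  'ef'
  #12 SA[12]=12  'efeef'
  #13 SA[13]=4  'egaaaddaefeef'
  #14 SA[14]=16  'f'
  #15 SA[15]=13  'feef'
  #16 SA[16]=5  'gaaaddaefeef'

[6, 7, 2, 8, 11, 3, 1, 10, 0, 9, 14, 15, 12, 4, 16, 13, 5]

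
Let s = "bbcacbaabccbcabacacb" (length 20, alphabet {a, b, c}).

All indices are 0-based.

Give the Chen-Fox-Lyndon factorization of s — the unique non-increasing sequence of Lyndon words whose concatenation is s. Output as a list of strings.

emit factor 1: 'bbc' (i=0, period=3)
emit factor 2: 'acb' (i=3, period=3)
emit factor 3: 'aabccbcabacacb' (i=6, period=14)

["bbc", "acb", "aabccbcabacacb"]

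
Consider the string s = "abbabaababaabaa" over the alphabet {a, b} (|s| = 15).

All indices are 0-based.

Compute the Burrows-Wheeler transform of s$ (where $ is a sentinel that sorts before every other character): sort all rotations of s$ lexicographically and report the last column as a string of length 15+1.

aabbbabba$aaaaba

rank  rotation          last
    0  $abbabaababaabaa  a
    1  a$abbabaababaaba  a
    2  aa$abbabaababaab  b
    3  aabaa$abbabaabab  b
    4  aababaabaa$abbab  b
    5  abaa$abbabaababa  a
    6  abaabaa$abbabaab  b
    7  abaababaabaa$abb  b
    8  ababaabaa$abbaba  a
    9  abbabaababaabaa$  $
   10  baa$abbabaababaa  a
   11  baabaa$abbabaaba  a
   12  baababaabaa$abba  a
   13  babaabaa$abbabaa  a
   14  babaababaabaa$ab  b
   15  bbabaababaabaa$a  a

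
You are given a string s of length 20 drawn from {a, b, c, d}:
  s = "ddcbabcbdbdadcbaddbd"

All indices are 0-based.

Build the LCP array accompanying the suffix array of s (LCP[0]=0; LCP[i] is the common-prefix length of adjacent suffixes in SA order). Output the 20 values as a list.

rank→(start, suffix):
  0 → (4, 'abcbdbdadcbaddbd')
  1 → (11, 'adcbaddbd')
  2 → (15, 'addbd')
  3 → (3, 'babcbdbdadcbaddbd')
  4 → (14, 'baddbd')
  5 → (5, 'bcbdbdadcbaddbd')
  6 → (18, 'bd')
  7 → (9, 'bdadcbaddbd')
  8 → (7, 'bdbdadcbaddbd')
  9 → (2, 'cbabcbdbdadcbaddbd')
  10 → (13, 'cbaddbd')
  11 → (6, 'cbdbdadcbaddbd')
  12 → (19, 'd')
  13 → (10, 'dadcbaddbd')
  14 → (17, 'dbd')
  15 → (8, 'dbdadcbaddbd')
  16 → (1, 'dcbabcbdbdadcbaddbd')
  17 → (12, 'dcbaddbd')
  18 → (16, 'ddbd')
  19 → (0, 'ddcbabcbdbdadcbaddbd')

SA = [4, 11, 15, 3, 14, 5, 18, 9, 7, 2, 13, 6, 19, 10, 17, 8, 1, 12, 16, 0]
rank  pair      lcp
   1  s[4:],s[11:]  1  'a'
   2  s[11:],s[15:]  2  'ad'
   3  s[15:],s[3:]  0  ''
   4  s[3:],s[14:]  2  'ba'
   5  s[14:],s[5:]  1  'b'
   6  s[5:],s[18:]  1  'b'
   7  s[18:],s[9:]  2  'bd'
   8  s[9:],s[7:]  2  'bd'
   9  s[7:],s[2:]  0  ''
  10  s[2:],s[13:]  3  'cba'
  11  s[13:],s[6:]  2  'cb'
  12  s[6:],s[19:]  0  ''
  13  s[19:],s[10:]  1  'd'
  14  s[10:],s[17:]  1  'd'
  15  s[17:],s[8:]  3  'dbd'
  16  s[8:],s[1:]  1  'd'
  17  s[1:],s[12:]  4  'dcba'
  18  s[12:],s[16:]  1  'd'
  19  s[16:],s[0:]  2  'dd'

[0, 1, 2, 0, 2, 1, 1, 2, 2, 0, 3, 2, 0, 1, 1, 3, 1, 4, 1, 2]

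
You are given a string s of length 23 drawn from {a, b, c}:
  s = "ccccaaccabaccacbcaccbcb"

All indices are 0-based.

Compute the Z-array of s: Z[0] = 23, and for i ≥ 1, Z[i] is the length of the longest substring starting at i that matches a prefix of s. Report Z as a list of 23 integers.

[23, 3, 2, 1, 0, 0, 2, 1, 0, 0, 0, 2, 1, 0, 1, 0, 1, 0, 2, 1, 0, 1, 0]

Z[0]=23
i=1: i≥r, start 0; Z[1]=3 grow→box=[1,4)
i=2: min(r-i=2, Z[1]=3)=2; Z[2]=2
i=3: min(r-i=1, Z[2]=2)=1; Z[3]=1
i=4: i≥r, start 0; Z[4]=0
i=5: i≥r, start 0; Z[5]=0
i=6: i≥r, start 0; Z[6]=2 grow→box=[6,8)
i=7: min(r-i=1, Z[1]=3)=1; Z[7]=1
i=8: i≥r, start 0; Z[8]=0
i=9: i≥r, start 0; Z[9]=0
i=10: i≥r, start 0; Z[10]=0
i=11: i≥r, start 0; Z[11]=2 grow→box=[11,13)
i=12: min(r-i=1, Z[1]=3)=1; Z[12]=1
i=13: i≥r, start 0; Z[13]=0
i=14: i≥r, start 0; Z[14]=1 grow→box=[14,15)
i=15: i≥r, start 0; Z[15]=0
i=16: i≥r, start 0; Z[16]=1 grow→box=[16,17)
i=17: i≥r, start 0; Z[17]=0
i=18: i≥r, start 0; Z[18]=2 grow→box=[18,20)
i=19: min(r-i=1, Z[1]=3)=1; Z[19]=1
i=20: i≥r, start 0; Z[20]=0
i=21: i≥r, start 0; Z[21]=1 grow→box=[21,22)
i=22: i≥r, start 0; Z[22]=0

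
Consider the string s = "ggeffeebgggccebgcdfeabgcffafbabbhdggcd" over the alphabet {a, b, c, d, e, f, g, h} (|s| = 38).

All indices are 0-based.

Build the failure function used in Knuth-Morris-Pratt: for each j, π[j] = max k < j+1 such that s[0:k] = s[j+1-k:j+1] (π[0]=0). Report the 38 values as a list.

[0, 1, 0, 0, 0, 0, 0, 0, 1, 2, 2, 0, 0, 0, 0, 1, 0, 0, 0, 0, 0, 0, 1, 0, 0, 0, 0, 0, 0, 0, 0, 0, 0, 0, 1, 2, 0, 0]

π[0] = 0
j=1 s[j]='g': π[1]=1 (border 'g')
j=2 s[j]='e': k: 1→0; π[2]=0 (border '')
j=3 s[j]='f': π[3]=0 (border '')
j=4 s[j]='f': π[4]=0 (border '')
j=5 s[j]='e': π[5]=0 (border '')
j=6 s[j]='e': π[6]=0 (border '')
j=7 s[j]='b': π[7]=0 (border '')
j=8 s[j]='g': π[8]=1 (border 'g')
j=9 s[j]='g': π[9]=2 (border 'gg')
j=10 s[j]='g': k: 2→1; π[10]=2 (border 'gg')
j=11 s[j]='c': k: 2→1→0; π[11]=0 (border '')
j=12 s[j]='c': π[12]=0 (border '')
j=13 s[j]='e': π[13]=0 (border '')
j=14 s[j]='b': π[14]=0 (border '')
j=15 s[j]='g': π[15]=1 (border 'g')
j=16 s[j]='c': k: 1→0; π[16]=0 (border '')
j=17 s[j]='d': π[17]=0 (border '')
j=18 s[j]='f': π[18]=0 (border '')
j=19 s[j]='e': π[19]=0 (border '')
j=20 s[j]='a': π[20]=0 (border '')
j=21 s[j]='b': π[21]=0 (border '')
j=22 s[j]='g': π[22]=1 (border 'g')
j=23 s[j]='c': k: 1→0; π[23]=0 (border '')
j=24 s[j]='f': π[24]=0 (border '')
j=25 s[j]='f': π[25]=0 (border '')
j=26 s[j]='a': π[26]=0 (border '')
j=27 s[j]='f': π[27]=0 (border '')
j=28 s[j]='b': π[28]=0 (border '')
j=29 s[j]='a': π[29]=0 (border '')
j=30 s[j]='b': π[30]=0 (border '')
j=31 s[j]='b': π[31]=0 (border '')
j=32 s[j]='h': π[32]=0 (border '')
j=33 s[j]='d': π[33]=0 (border '')
j=34 s[j]='g': π[34]=1 (border 'g')
j=35 s[j]='g': π[35]=2 (border 'gg')
j=36 s[j]='c': k: 2→1→0; π[36]=0 (border '')
j=37 s[j]='d': π[37]=0 (border '')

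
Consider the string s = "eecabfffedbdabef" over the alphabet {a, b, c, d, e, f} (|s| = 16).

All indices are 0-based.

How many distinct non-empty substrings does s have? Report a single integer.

124

sorted suffixes:
  #0 SA[0]=12  'abef'
  #1 SA[1]=3  'abfffedbdabef'
  #2 SA[2]=10  'bdabef'
  #3 SA[3]=13  'bef'
  #4 SA[4]=4  'bfffedbdabef'
  #5 SA[5]=2  'cabfffedbdabef'
  #6 SA[6]=11  'dabef'
  #7 SA[7]=9  'dbdabef'
  #8 SA[8]=1  'ecabfffedbdabef'
  #9 SA[9]=8  'edbdabef'
  #10 SA[10]=0  'eecabfffedbdabef'
  #11 SA[11]=14  'ef'
  #12 SA[12]=15  'f'
  #13 SA[13]=7  'fedbdabef'
  #14 SA[14]=6  'ffedbdabef'
  #15 SA[15]=5  'fffedbdabef'

SA = [12, 3, 10, 13, 4, 2, 11, 9, 1, 8, 0, 14, 15, 7, 6, 5]
[i] adj suffixes → lcp
  [1] 12/3 → 2 ('ab')
  [2] 3/10 → 0 ('')
  [3] 10/13 → 1 ('b')
  [4] 13/4 → 1 ('b')
  [5] 4/2 → 0 ('')
  [6] 2/11 → 0 ('')
  [7] 11/9 → 1 ('d')
  [8] 9/1 → 0 ('')
  [9] 1/8 → 1 ('e')
  [10] 8/0 → 1 ('e')
  [11] 0/14 → 1 ('e')
  [12] 14/15 → 0 ('')
  [13] 15/7 → 1 ('f')
  [14] 7/6 → 1 ('f')
  [15] 6/5 → 2 ('ff')

n(n+1)/2 = 16·17/2 = 136
Σ LCP = 0 + 2 + 0 + 1 + 1 + 0 + 0 + 1 + 0 + 1 + 1 + 1 + 0 + 1 + 1 + 2 = 12
distinct = 136 − 12 = 124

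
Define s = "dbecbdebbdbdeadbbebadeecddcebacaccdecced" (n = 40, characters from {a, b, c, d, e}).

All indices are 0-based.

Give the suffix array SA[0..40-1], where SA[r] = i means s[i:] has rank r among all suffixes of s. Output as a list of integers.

rank | idx | suffix
   0 |  29 | acaccdecced
   1 |  31 | accdecced
   2 |  13 | adbbebadeecddcebacaccdecced
   3 |  19 | adeecddcebacaccdecced
   4 |  28 | bacaccdecced
   5 |  18 | badeecddcebacaccdecced
   6 |   7 | bbdbdeadbbebadeecddcebacaccdecced
   7 |  15 | bbebadeecddcebacaccdecced
   8 |   8 | bdbdeadbbebadeecddcebacaccdecced
   9 |  10 | bdeadbbebadeecddcebacaccdecced
  10 |   4 | bdebbdbdeadbbebadeecddcebacaccdecced
  11 |  16 | bebadeecddcebacaccdecced
  12 |   1 | becbdebbdbdeadbbebadeecddcebacaccdecced
  13 |  30 | caccdecced
  14 |   3 | cbdebbdbdeadbbebadeecddcebacaccdecced
  15 |  32 | ccdecced
  16 |  36 | cced
  17 |  23 | cddcebacaccdecced
  18 |  33 | cdecced
  19 |  26 | cebacaccdecced
  20 |  37 | ced
  21 |  39 | d
  22 |  14 | dbbebadeecddcebacaccdecced
  23 |   9 | dbdeadbbebadeecddcebacaccdecced
  24 |   0 | dbecbdebbdbdeadbbebadeecddcebacaccdecced
  25 |  25 | dcebacaccdecced
  26 |  24 | ddcebacaccdecced
  27 |  11 | deadbbebadeecddcebacaccdecced
  28 |   5 | debbdbdeadbbebadeecddcebacaccdecced
  29 |  34 | decced
  30 |  20 | deecddcebacaccdecced
  31 |  12 | eadbbebadeecddcebacaccdecced
  32 |  27 | ebacaccdecced
  33 |  17 | ebadeecddcebacaccdecced
  34 |   6 | ebbdbdeadbbebadeecddcebacaccdecced
  35 |   2 | ecbdebbdbdeadbbebadeecddcebacaccdecced
  36 |  35 | ecced
  37 |  22 | ecddcebacaccdecced
  38 |  38 | ed
  39 |  21 | eecddcebacaccdecced

[29, 31, 13, 19, 28, 18, 7, 15, 8, 10, 4, 16, 1, 30, 3, 32, 36, 23, 33, 26, 37, 39, 14, 9, 0, 25, 24, 11, 5, 34, 20, 12, 27, 17, 6, 2, 35, 22, 38, 21]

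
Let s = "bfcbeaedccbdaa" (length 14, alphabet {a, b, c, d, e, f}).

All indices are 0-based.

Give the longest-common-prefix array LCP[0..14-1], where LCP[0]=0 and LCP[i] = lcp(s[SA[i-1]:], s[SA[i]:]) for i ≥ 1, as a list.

rank | idx | suffix
   0 |  13 | a
   1 |  12 | aa
   2 |   5 | aedccbdaa
   3 |  10 | bdaa
   4 |   3 | beaedccbdaa
   5 |   0 | bfcbeaedccbdaa
   6 |   9 | cbdaa
   7 |   2 | cbeaedccbdaa
   8 |   8 | ccbdaa
   9 |  11 | daa
  10 |   7 | dccbdaa
  11 |   4 | eaedccbdaa
  12 |   6 | edccbdaa
  13 |   1 | fcbeaedccbdaa

SA = [13, 12, 5, 10, 3, 0, 9, 2, 8, 11, 7, 4, 6, 1]
i: (SA[i-1],SA[i]) lcp shared
  1: (13,12) 1 'a'
  2: (12,5) 1 'a'
  3: (5,10) 0 ''
  4: (10,3) 1 'b'
  5: (3,0) 1 'b'
  6: (0,9) 0 ''
  7: (9,2) 2 'cb'
  8: (2,8) 1 'c'
  9: (8,11) 0 ''
  10: (11,7) 1 'd'
  11: (7,4) 0 ''
  12: (4,6) 1 'e'
  13: (6,1) 0 ''

[0, 1, 1, 0, 1, 1, 0, 2, 1, 0, 1, 0, 1, 0]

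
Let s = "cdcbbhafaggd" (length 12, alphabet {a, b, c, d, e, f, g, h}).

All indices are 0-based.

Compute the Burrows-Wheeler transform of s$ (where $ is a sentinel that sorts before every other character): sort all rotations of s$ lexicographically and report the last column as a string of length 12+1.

dhfcbd$gcagab

rank  rotation       last
    0  $cdcbbhafaggd  d
    1  afaggd$cdcbbh  h
    2  aggd$cdcbbhaf  f
    3  bbhafaggd$cdc  c
    4  bhafaggd$cdcb  b
    5  cbbhafaggd$cd  d
    6  cdcbbhafaggd$  $
    7  d$cdcbbhafagg  g
    8  dcbbhafaggd$c  c
    9  faggd$cdcbbha  a
   10  gd$cdcbbhafag  g
   11  ggd$cdcbbhafa  a
   12  hafaggd$cdcbb  b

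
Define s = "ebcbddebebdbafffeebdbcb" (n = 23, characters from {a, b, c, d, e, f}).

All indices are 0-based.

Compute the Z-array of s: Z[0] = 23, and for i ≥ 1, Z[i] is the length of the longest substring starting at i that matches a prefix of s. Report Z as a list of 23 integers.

Z[0]=23
i=1: outside box; Z[1]=0
i=2: outside box; Z[2]=0
i=3: outside box; Z[3]=0
i=4: outside box; Z[4]=0
i=5: outside box; Z[5]=0
i=6: outside box; Z[6]=2 scan→box=[6,8)
i=7: min(r-i=1, Z[1]=0)=0; Z[7]=0
i=8: outside box; Z[8]=2 scan→box=[8,10)
i=9: min(r-i=1, Z[1]=0)=0; Z[9]=0
i=10: outside box; Z[10]=0
i=11: outside box; Z[11]=0
i=12: outside box; Z[12]=0
i=13: outside box; Z[13]=0
i=14: outside box; Z[14]=0
i=15: outside box; Z[15]=0
i=16: outside box; Z[16]=1 scan→box=[16,17)
i=17: outside box; Z[17]=2 scan→box=[17,19)
i=18: min(r-i=1, Z[1]=0)=0; Z[18]=0
i=19: outside box; Z[19]=0
i=20: outside box; Z[20]=0
i=21: outside box; Z[21]=0
i=22: outside box; Z[22]=0

[23, 0, 0, 0, 0, 0, 2, 0, 2, 0, 0, 0, 0, 0, 0, 0, 1, 2, 0, 0, 0, 0, 0]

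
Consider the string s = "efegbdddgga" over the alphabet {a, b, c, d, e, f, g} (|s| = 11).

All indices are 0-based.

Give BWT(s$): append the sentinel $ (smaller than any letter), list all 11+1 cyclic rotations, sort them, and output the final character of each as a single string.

aggbdd$feged

rank  rotation      last
    0  $efegbdddgga  a
    1  a$efegbdddgg  g
    2  bdddgga$efeg  g
    3  dddgga$efegb  b
    4  ddgga$efegbd  d
    5  dgga$efegbdd  d
    6  efegbdddgga$  $
    7  egbdddgga$ef  f
    8  fegbdddgga$e  e
    9  ga$efegbdddg  g
   10  gbdddgga$efe  e
   11  gga$efegbddd  d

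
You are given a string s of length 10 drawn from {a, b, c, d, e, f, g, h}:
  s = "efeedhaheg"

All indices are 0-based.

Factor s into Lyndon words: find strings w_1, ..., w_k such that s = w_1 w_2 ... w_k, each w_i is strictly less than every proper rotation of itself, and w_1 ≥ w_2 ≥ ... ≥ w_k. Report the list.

emit factor 1: 'ef' (i=0, period=2)
emit factor 2: 'e' (i=2, period=1)
emit factor 3: 'e' (i=3, period=1)
emit factor 4: 'dh' (i=4, period=2)
emit factor 5: 'aheg' (i=6, period=4)

["ef", "e", "e", "dh", "aheg"]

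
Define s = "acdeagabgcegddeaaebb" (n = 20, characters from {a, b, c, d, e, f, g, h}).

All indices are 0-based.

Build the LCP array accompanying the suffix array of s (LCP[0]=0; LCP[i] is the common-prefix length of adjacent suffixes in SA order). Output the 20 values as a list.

sorted suffixes:
  #0 SA[0]=15  'aaebb'
  #1 SA[1]=6  'abgcegddeaaebb'
  #2 SA[2]=0  'acdeagabgcegddeaaebb'
  #3 SA[3]=16  'aebb'
  #4 SA[4]=4  'agabgcegddeaaebb'
  #5 SA[5]=19  'b'
  #6 SA[6]=18  'bb'
  #7 SA[7]=7  'bgcegddeaaebb'
  #8 SA[8]=1  'cdeagabgcegddeaaebb'
  #9 SA[9]=9  'cegddeaaebb'
  #10 SA[10]=12  'ddeaaebb'
  #11 SA[11]=13  'deaaebb'
  #12 SA[12]=2  'deagabgcegddeaaebb'
  #13 SA[13]=14  'eaaebb'
  #14 SA[14]=3  'eagabgcegddeaaebb'
  #15 SA[15]=17  'ebb'
  #16 SA[16]=10  'egddeaaebb'
  #17 SA[17]=5  'gabgcegddeaaebb'
  #18 SA[18]=8  'gcegddeaaebb'
  #19 SA[19]=11  'gddeaaebb'

SA = [15, 6, 0, 16, 4, 19, 18, 7, 1, 9, 12, 13, 2, 14, 3, 17, 10, 5, 8, 11]
rank  pair      lcp
   1  s[15:],s[6:]  1  'a'
   2  s[6:],s[0:]  1  'a'
   3  s[0:],s[16:]  1  'a'
   4  s[16:],s[4:]  1  'a'
   5  s[4:],s[19:]  0  ''
   6  s[19:],s[18:]  1  'b'
   7  s[18:],s[7:]  1  'b'
   8  s[7:],s[1:]  0  ''
   9  s[1:],s[9:]  1  'c'
  10  s[9:],s[12:]  0  ''
  11  s[12:],s[13:]  1  'd'
  12  s[13:],s[2:]  3  'dea'
  13  s[2:],s[14:]  0  ''
  14  s[14:],s[3:]  2  'ea'
  15  s[3:],s[17:]  1  'e'
  16  s[17:],s[10:]  1  'e'
  17  s[10:],s[5:]  0  ''
  18  s[5:],s[8:]  1  'g'
  19  s[8:],s[11:]  1  'g'

[0, 1, 1, 1, 1, 0, 1, 1, 0, 1, 0, 1, 3, 0, 2, 1, 1, 0, 1, 1]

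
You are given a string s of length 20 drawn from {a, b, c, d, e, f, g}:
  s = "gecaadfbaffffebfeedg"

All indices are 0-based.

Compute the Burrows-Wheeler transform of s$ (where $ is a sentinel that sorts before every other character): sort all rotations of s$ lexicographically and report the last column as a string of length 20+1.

gcabfeeaefgefdfbffad$

rank  rotation               last
    0  $gecaadfbaffffebfeedg  g
    1  aadfbaffffebfeedg$gec  c
    2  adfbaffffebfeedg$geca  a
    3  affffebfeedg$gecaadfb  b
    4  baffffebfeedg$gecaadf  f
    5  bfeedg$gecaadfbaffffe  e
    6  caadfbaffffebfeedg$ge  e
    7  dfbaffffebfeedg$gecaa  a
    8  dg$gecaadfbaffffebfee  e
    9  ebfeedg$gecaadfbaffff  f
   10  ecaadfbaffffebfeedg$g  g
   11  edg$gecaadfbaffffebfe  e
   12  eedg$gecaadfbaffffebf  f
   13  fbaffffebfeedg$gecaad  d
   14  febfeedg$gecaadfbafff  f
   15  feedg$gecaadfbaffffeb  b
   16  ffebfeedg$gecaadfbaff  f
   17  fffebfeedg$gecaadfbaf  f
   18  ffffebfeedg$gecaadfba  a
   19  g$gecaadfbaffffebfeed  d
   20  gecaadfbaffffebfeedg$  $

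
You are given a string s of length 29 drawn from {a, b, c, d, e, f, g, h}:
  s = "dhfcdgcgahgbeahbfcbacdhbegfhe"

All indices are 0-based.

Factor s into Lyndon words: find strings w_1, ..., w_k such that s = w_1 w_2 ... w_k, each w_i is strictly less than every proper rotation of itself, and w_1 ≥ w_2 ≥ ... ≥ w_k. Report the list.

["dhf", "cdgcg", "ahgbe", "ahbfcb", "acdhbegfhe"]

emit factor 1: 'dhf' (i=0, period=3)
emit factor 2: 'cdgcg' (i=3, period=5)
emit factor 3: 'ahgbe' (i=8, period=5)
emit factor 4: 'ahbfcb' (i=13, period=6)
emit factor 5: 'acdhbegfhe' (i=19, period=10)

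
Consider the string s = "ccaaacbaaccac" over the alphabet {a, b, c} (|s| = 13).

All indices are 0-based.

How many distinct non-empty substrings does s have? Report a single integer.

rank | idx | suffix
   0 |   2 | aaacbaaccac
   1 |   3 | aacbaaccac
   2 |   7 | aaccac
   3 |  11 | ac
   4 |   4 | acbaaccac
   5 |   8 | accac
   6 |   6 | baaccac
   7 |  12 | c
   8 |   1 | caaacbaaccac
   9 |  10 | cac
  10 |   5 | cbaaccac
  11 |   0 | ccaaacbaaccac
  12 |   9 | ccac

SA = [2, 3, 7, 11, 4, 8, 6, 12, 1, 10, 5, 0, 9]
rank  pair      lcp
   1  s[2:],s[3:]  2  'aa'
   2  s[3:],s[7:]  3  'aac'
   3  s[7:],s[11:]  1  'a'
   4  s[11:],s[4:]  2  'ac'
   5  s[4:],s[8:]  2  'ac'
   6  s[8:],s[6:]  0  ''
   7  s[6:],s[12:]  0  ''
   8  s[12:],s[1:]  1  'c'
   9  s[1:],s[10:]  2  'ca'
  10  s[10:],s[5:]  1  'c'
  11  s[5:],s[0:]  1  'c'
  12  s[0:],s[9:]  3  'cca'

n(n+1)/2 = 13·14/2 = 91
Σ LCP = 0 + 2 + 3 + 1 + 2 + 2 + 0 + 0 + 1 + 2 + 1 + 1 + 3 = 18
distinct = 91 − 18 = 73

73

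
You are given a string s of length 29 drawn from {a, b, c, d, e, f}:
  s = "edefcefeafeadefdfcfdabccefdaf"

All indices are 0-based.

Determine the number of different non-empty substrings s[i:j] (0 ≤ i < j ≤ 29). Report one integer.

395

sorted suffixes:
  #0 SA[0]=20  'abccefdaf'
  #1 SA[1]=11  'adefdfcfdabccefdaf'
  #2 SA[2]=27  'af'
  #3 SA[3]=8  'afeadefdfcfdabccefdaf'
  #4 SA[4]=21  'bccefdaf'
  #5 SA[5]=22  'ccefdaf'
  #6 SA[6]=23  'cefdaf'
  #7 SA[7]=4  'cefeafeadefdfcfdabccefdaf'
  #8 SA[8]=17  'cfdabccefdaf'
  #9 SA[9]=19  'dabccefdaf'
  #10 SA[10]=26  'daf'
  #11 SA[11]=1  'defcefeafeadefdfcfdabccefdaf'
  #12 SA[12]=12  'defdfcfdabccefdaf'
  #13 SA[13]=15  'dfcfdabccefdaf'
  #14 SA[14]=10  'eadefdfcfdabccefdaf'
  #15 SA[15]=7  'eafeadefdfcfdabccefdaf'
  #16 SA[16]=0  'edefcefeafeadefdfcfdabccefdaf'
  #17 SA[17]=2  'efcefeafeadefdfcfdabccefdaf'
  #18 SA[18]=24  'efdaf'
  #19 SA[19]=13  'efdfcfdabccefdaf'
  #20 SA[20]=5  'efeafeadefdfcfdabccefdaf'
  #21 SA[21]=28  'f'
  #22 SA[22]=3  'fcefeafeadefdfcfdabccefdaf'
  #23 SA[23]=16  'fcfdabccefdaf'
  #24 SA[24]=18  'fdabccefdaf'
  #25 SA[25]=25  'fdaf'
  #26 SA[26]=14  'fdfcfdabccefdaf'
  #27 SA[27]=9  'feadefdfcfdabccefdaf'
  #28 SA[28]=6  'feafeadefdfcfdabccefdaf'

SA = [20, 11, 27, 8, 21, 22, 23, 4, 17, 19, 26, 1, 12, 15, 10, 7, 0, 2, 24, 13, 5, 28, 3, 16, 18, 25, 14, 9, 6]
rank  pair      lcp
   1  s[20:],s[11:]  1  'a'
   2  s[11:],s[27:]  1  'a'
   3  s[27:],s[8:]  2  'af'
   4  s[8:],s[21:]  0  ''
   5  s[21:],s[22:]  0  ''
   6  s[22:],s[23:]  1  'c'
   7  s[23:],s[4:]  3  'cef'
   8  s[4:],s[17:]  1  'c'
   9  s[17:],s[19:]  0  ''
  10  s[19:],s[26:]  2  'da'
  11  s[26:],s[1:]  1  'd'
  12  s[1:],s[12:]  3  'def'
  13  s[12:],s[15:]  1  'd'
  14  s[15:],s[10:]  0  ''
  15  s[10:],s[7:]  2  'ea'
  16  s[7:],s[0:]  1  'e'
  17  s[0:],s[2:]  1  'e'
  18  s[2:],s[24:]  2  'ef'
  19  s[24:],s[13:]  3  'efd'
  20  s[13:],s[5:]  2  'ef'
  21  s[5:],s[28:]  0  ''
  22  s[28:],s[3:]  1  'f'
  23  s[3:],s[16:]  2  'fc'
  24  s[16:],s[18:]  1  'f'
  25  s[18:],s[25:]  3  'fda'
  26  s[25:],s[14:]  2  'fd'
  27  s[14:],s[9:]  1  'f'
  28  s[9:],s[6:]  3  'fea'

n(n+1)/2 = 29·30/2 = 435
Σ LCP = 0 + 1 + 1 + 2 + 0 + 0 + 1 + 3 + 1 + 0 + 2 + 1 + 3 + 1 + 0 + 2 + 1 + 1 + 2 + 3 + 2 + 0 + 1 + 2 + 1 + 3 + 2 + 1 + 3 = 40
distinct = 435 − 40 = 395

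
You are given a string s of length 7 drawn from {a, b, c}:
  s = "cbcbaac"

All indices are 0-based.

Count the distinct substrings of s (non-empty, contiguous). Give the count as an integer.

rank | idx | suffix
   0 |   4 | aac
   1 |   5 | ac
   2 |   3 | baac
   3 |   1 | bcbaac
   4 |   6 | c
   5 |   2 | cbaac
   6 |   0 | cbcbaac

SA = [4, 5, 3, 1, 6, 2, 0]
i: (SA[i-1],SA[i]) lcp shared
  1: (4,5) 1 'a'
  2: (5,3) 0 ''
  3: (3,1) 1 'b'
  4: (1,6) 0 ''
  5: (6,2) 1 'c'
  6: (2,0) 2 'cb'

n(n+1)/2 = 7·8/2 = 28
Σ LCP = 0 + 1 + 0 + 1 + 0 + 1 + 2 = 5
distinct = 28 − 5 = 23

23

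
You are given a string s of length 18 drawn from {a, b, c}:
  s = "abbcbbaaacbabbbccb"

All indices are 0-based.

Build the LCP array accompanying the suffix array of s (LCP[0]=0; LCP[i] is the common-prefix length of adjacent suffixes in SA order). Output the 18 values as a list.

[0, 2, 1, 3, 1, 0, 1, 2, 1, 2, 2, 3, 1, 2, 0, 2, 2, 1]

sorted suffixes:
  #0 SA[0]=6  'aaacbabbbccb'
  #1 SA[1]=7  'aacbabbbccb'
  #2 SA[2]=11  'abbbccb'
  #3 SA[3]=0  'abbcbbaaacbabbbccb'
  #4 SA[4]=8  'acbabbbccb'
  #5 SA[5]=17  'b'
  #6 SA[6]=5  'baaacbabbbccb'
  #7 SA[7]=10  'babbbccb'
  #8 SA[8]=4  'bbaaacbabbbccb'
  #9 SA[9]=12  'bbbccb'
  #10 SA[10]=1  'bbcbbaaacbabbbccb'
  #11 SA[11]=13  'bbccb'
  #12 SA[12]=2  'bcbbaaacbabbbccb'
  #13 SA[13]=14  'bccb'
  #14 SA[14]=16  'cb'
  #15 SA[15]=9  'cbabbbccb'
  #16 SA[16]=3  'cbbaaacbabbbccb'
  #17 SA[17]=15  'ccb'

SA = [6, 7, 11, 0, 8, 17, 5, 10, 4, 12, 1, 13, 2, 14, 16, 9, 3, 15]
[i] adj suffixes → lcp
  [1] 6/7 → 2 ('aa')
  [2] 7/11 → 1 ('a')
  [3] 11/0 → 3 ('abb')
  [4] 0/8 → 1 ('a')
  [5] 8/17 → 0 ('')
  [6] 17/5 → 1 ('b')
  [7] 5/10 → 2 ('ba')
  [8] 10/4 → 1 ('b')
  [9] 4/12 → 2 ('bb')
  [10] 12/1 → 2 ('bb')
  [11] 1/13 → 3 ('bbc')
  [12] 13/2 → 1 ('b')
  [13] 2/14 → 2 ('bc')
  [14] 14/16 → 0 ('')
  [15] 16/9 → 2 ('cb')
  [16] 9/3 → 2 ('cb')
  [17] 3/15 → 1 ('c')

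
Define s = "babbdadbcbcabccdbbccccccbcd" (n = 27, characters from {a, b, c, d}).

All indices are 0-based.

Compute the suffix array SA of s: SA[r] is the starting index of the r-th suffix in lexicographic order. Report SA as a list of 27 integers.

sorted suffixes:
  #0 SA[0]=1  'abbdadbcbcabccdbbccccccbcd'
  #1 SA[1]=11  'abccdbbccccccbcd'
  #2 SA[2]=5  'adbcbcabccdbbccccccbcd'
  #3 SA[3]=0  'babbdadbcbcabccdbbccccccbcd'
  #4 SA[4]=16  'bbccccccbcd'
  #5 SA[5]=2  'bbdadbcbcabccdbbccccccbcd'
  #6 SA[6]=9  'bcabccdbbccccccbcd'
  #7 SA[7]=7  'bcbcabccdbbccccccbcd'
  #8 SA[8]=17  'bccccccbcd'
  #9 SA[9]=12  'bccdbbccccccbcd'
  #10 SA[10]=24  'bcd'
  #11 SA[11]=3  'bdadbcbcabccdbbccccccbcd'
  #12 SA[12]=10  'cabccdbbccccccbcd'
  #13 SA[13]=8  'cbcabccdbbccccccbcd'
  #14 SA[14]=23  'cbcd'
  #15 SA[15]=22  'ccbcd'
  #16 SA[16]=21  'cccbcd'
  #17 SA[17]=20  'ccccbcd'
  #18 SA[18]=19  'cccccbcd'
  #19 SA[19]=18  'ccccccbcd'
  #20 SA[20]=13  'ccdbbccccccbcd'
  #21 SA[21]=25  'cd'
  #22 SA[22]=14  'cdbbccccccbcd'
  #23 SA[23]=26  'd'
  #24 SA[24]=4  'dadbcbcabccdbbccccccbcd'
  #25 SA[25]=15  'dbbccccccbcd'
  #26 SA[26]=6  'dbcbcabccdbbccccccbcd'

[1, 11, 5, 0, 16, 2, 9, 7, 17, 12, 24, 3, 10, 8, 23, 22, 21, 20, 19, 18, 13, 25, 14, 26, 4, 15, 6]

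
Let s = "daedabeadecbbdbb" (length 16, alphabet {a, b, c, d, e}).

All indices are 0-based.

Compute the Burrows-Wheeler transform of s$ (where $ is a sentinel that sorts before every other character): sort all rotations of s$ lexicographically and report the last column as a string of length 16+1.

bdedbdcbaee$babda

rank  rotation           last
    0  $daedabeadecbbdbb  b
    1  abeadecbbdbb$daed  d
    2  adecbbdbb$daedabe  e
    3  aedabeadecbbdbb$d  d
    4  b$daedabeadecbbdb  b
    5  bb$daedabeadecbbd  d
    6  bbdbb$daedabeadec  c
    7  bdbb$daedabeadecb  b
    8  beadecbbdbb$daeda  a
    9  cbbdbb$daedabeade  e
   10  dabeadecbbdbb$dae  e
   11  daedabeadecbbdbb$  $
   12  dbb$daedabeadecbb  b
   13  decbbdbb$daedabea  a
   14  eadecbbdbb$daedab  b
   15  ecbbdbb$daedabead  d
   16  edabeadecbbdbb$da  a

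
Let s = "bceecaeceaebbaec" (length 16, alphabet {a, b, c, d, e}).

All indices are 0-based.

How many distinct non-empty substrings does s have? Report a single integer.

118

rank | idx | suffix
   0 |   9 | aebbaec
   1 |  13 | aec
   2 |   5 | aeceaebbaec
   3 |  12 | baec
   4 |  11 | bbaec
   5 |   0 | bceecaeceaebbaec
   6 |  15 | c
   7 |   4 | caeceaebbaec
   8 |   7 | ceaebbaec
   9 |   1 | ceecaeceaebbaec
  10 |   8 | eaebbaec
  11 |  10 | ebbaec
  12 |  14 | ec
  13 |   3 | ecaeceaebbaec
  14 |   6 | eceaebbaec
  15 |   2 | eecaeceaebbaec

SA = [9, 13, 5, 12, 11, 0, 15, 4, 7, 1, 8, 10, 14, 3, 6, 2]
[i] adj suffixes → lcp
  [1] 9/13 → 2 ('ae')
  [2] 13/5 → 3 ('aec')
  [3] 5/12 → 0 ('')
  [4] 12/11 → 1 ('b')
  [5] 11/0 → 1 ('b')
  [6] 0/15 → 0 ('')
  [7] 15/4 → 1 ('c')
  [8] 4/7 → 1 ('c')
  [9] 7/1 → 2 ('ce')
  [10] 1/8 → 0 ('')
  [11] 8/10 → 1 ('e')
  [12] 10/14 → 1 ('e')
  [13] 14/3 → 2 ('ec')
  [14] 3/6 → 2 ('ec')
  [15] 6/2 → 1 ('e')

n(n+1)/2 = 16·17/2 = 136
Σ LCP = 0 + 2 + 3 + 0 + 1 + 1 + 0 + 1 + 1 + 2 + 0 + 1 + 1 + 2 + 2 + 1 = 18
distinct = 136 − 18 = 118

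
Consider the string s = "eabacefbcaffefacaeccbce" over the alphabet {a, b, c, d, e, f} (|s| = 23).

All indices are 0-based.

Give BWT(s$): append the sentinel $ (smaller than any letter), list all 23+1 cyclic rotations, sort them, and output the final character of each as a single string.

eefbccafcabcebac$afceefa

rank  rotation                  last
    0  $eabacefbcaffefacaeccbce  e
    1  abacefbcaffefacaeccbce$e  e
    2  acaeccbce$eabacefbcaffef  f
    3  acefbcaffefacaeccbce$eab  b
    4  aeccbce$eabacefbcaffefac  c
    5  affefacaeccbce$eabacefbc  c
    6  bacefbcaffefacaeccbce$ea  a
    7  bcaffefacaeccbce$eabacef  f
    8  bce$eabacefbcaffefacaecc  c
    9  caeccbce$eabacefbcaffefa  a
   10  caffefacaeccbce$eabacefb  b
   11  cbce$eabacefbcaffefacaec  c
   12  ccbce$eabacefbcaffefacae  e
   13  ce$eabacefbcaffefacaeccb  b
   14  cefbcaffefacaeccbce$eaba  a
   15  e$eabacefbcaffefacaeccbc  c
   16  eabacefbcaffefacaeccbce$  $
   17  eccbce$eabacefbcaffefaca  a
   18  efacaeccbce$eabacefbcaff  f
   19  efbcaffefacaeccbce$eabac  c
   20  facaeccbce$eabacefbcaffe  e
   21  fbcaffefacaeccbce$eabace  e
   22  fefacaeccbce$eabacefbcaf  f
   23  ffefacaeccbce$eabacefbca  a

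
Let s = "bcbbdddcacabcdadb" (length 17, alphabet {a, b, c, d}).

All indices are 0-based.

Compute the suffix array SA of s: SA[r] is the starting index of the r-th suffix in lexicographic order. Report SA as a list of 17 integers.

[10, 8, 14, 16, 2, 0, 11, 3, 9, 7, 1, 12, 13, 15, 6, 5, 4]

rank | idx | suffix
   0 |  10 | abcdadb
   1 |   8 | acabcdadb
   2 |  14 | adb
   3 |  16 | b
   4 |   2 | bbdddcacabcdadb
   5 |   0 | bcbbdddcacabcdadb
   6 |  11 | bcdadb
   7 |   3 | bdddcacabcdadb
   8 |   9 | cabcdadb
   9 |   7 | cacabcdadb
  10 |   1 | cbbdddcacabcdadb
  11 |  12 | cdadb
  12 |  13 | dadb
  13 |  15 | db
  14 |   6 | dcacabcdadb
  15 |   5 | ddcacabcdadb
  16 |   4 | dddcacabcdadb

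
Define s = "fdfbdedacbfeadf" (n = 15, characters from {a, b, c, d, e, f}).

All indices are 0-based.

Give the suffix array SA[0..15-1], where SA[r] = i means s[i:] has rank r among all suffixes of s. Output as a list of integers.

[7, 12, 3, 9, 8, 6, 4, 13, 1, 11, 5, 14, 2, 0, 10]

rank | idx | suffix
   0 |   7 | acbfeadf
   1 |  12 | adf
   2 |   3 | bdedacbfeadf
   3 |   9 | bfeadf
   4 |   8 | cbfeadf
   5 |   6 | dacbfeadf
   6 |   4 | dedacbfeadf
   7 |  13 | df
   8 |   1 | dfbdedacbfeadf
   9 |  11 | eadf
  10 |   5 | edacbfeadf
  11 |  14 | f
  12 |   2 | fbdedacbfeadf
  13 |   0 | fdfbdedacbfeadf
  14 |  10 | feadf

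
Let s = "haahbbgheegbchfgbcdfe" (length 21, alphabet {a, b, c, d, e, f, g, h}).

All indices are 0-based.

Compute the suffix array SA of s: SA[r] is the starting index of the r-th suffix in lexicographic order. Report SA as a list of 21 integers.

[1, 2, 4, 16, 11, 5, 17, 12, 18, 20, 8, 9, 19, 14, 15, 10, 6, 0, 3, 7, 13]

rank→(start, suffix):
  0 → (1, 'aahbbgheegbchfgbcdfe')
  1 → (2, 'ahbbgheegbchfgbcdfe')
  2 → (4, 'bbgheegbchfgbcdfe')
  3 → (16, 'bcdfe')
  4 → (11, 'bchfgbcdfe')
  5 → (5, 'bgheegbchfgbcdfe')
  6 → (17, 'cdfe')
  7 → (12, 'chfgbcdfe')
  8 → (18, 'dfe')
  9 → (20, 'e')
  10 → (8, 'eegbchfgbcdfe')
  11 → (9, 'egbchfgbcdfe')
  12 → (19, 'fe')
  13 → (14, 'fgbcdfe')
  14 → (15, 'gbcdfe')
  15 → (10, 'gbchfgbcdfe')
  16 → (6, 'gheegbchfgbcdfe')
  17 → (0, 'haahbbgheegbchfgbcdfe')
  18 → (3, 'hbbgheegbchfgbcdfe')
  19 → (7, 'heegbchfgbcdfe')
  20 → (13, 'hfgbcdfe')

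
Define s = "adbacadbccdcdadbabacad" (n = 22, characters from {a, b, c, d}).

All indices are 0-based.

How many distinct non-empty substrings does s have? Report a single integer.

rank→(start, suffix):
  0 → (16, 'abacad')
  1 → (18, 'acad')
  2 → (3, 'acadbccdcdadbabacad')
  3 → (20, 'ad')
  4 → (13, 'adbabacad')
  5 → (0, 'adbacadbccdcdadbabacad')
  6 → (5, 'adbccdcdadbabacad')
  7 → (15, 'babacad')
  8 → (17, 'bacad')
  9 → (2, 'bacadbccdcdadbabacad')
  10 → (7, 'bccdcdadbabacad')
  11 → (19, 'cad')
  12 → (4, 'cadbccdcdadbabacad')
  13 → (8, 'ccdcdadbabacad')
  14 → (11, 'cdadbabacad')
  15 → (9, 'cdcdadbabacad')
  16 → (21, 'd')
  17 → (12, 'dadbabacad')
  18 → (14, 'dbabacad')
  19 → (1, 'dbacadbccdcdadbabacad')
  20 → (6, 'dbccdcdadbabacad')
  21 → (10, 'dcdadbabacad')

SA = [16, 18, 3, 20, 13, 0, 5, 15, 17, 2, 7, 19, 4, 8, 11, 9, 21, 12, 14, 1, 6, 10]
rank  pair      lcp
   1  s[16:],s[18:]  1  'a'
   2  s[18:],s[3:]  4  'acad'
   3  s[3:],s[20:]  1  'a'
   4  s[20:],s[13:]  2  'ad'
   5  s[13:],s[0:]  4  'adba'
   6  s[0:],s[5:]  3  'adb'
   7  s[5:],s[15:]  0  ''
   8  s[15:],s[17:]  2  'ba'
   9  s[17:],s[2:]  5  'bacad'
  10  s[2:],s[7:]  1  'b'
  11  s[7:],s[19:]  0  ''
  12  s[19:],s[4:]  3  'cad'
  13  s[4:],s[8:]  1  'c'
  14  s[8:],s[11:]  1  'c'
  15  s[11:],s[9:]  2  'cd'
  16  s[9:],s[21:]  0  ''
  17  s[21:],s[12:]  1  'd'
  18  s[12:],s[14:]  1  'd'
  19  s[14:],s[1:]  3  'dba'
  20  s[1:],s[6:]  2  'db'
  21  s[6:],s[10:]  1  'd'

n(n+1)/2 = 22·23/2 = 253
Σ LCP = 0 + 1 + 4 + 1 + 2 + 4 + 3 + 0 + 2 + 5 + 1 + 0 + 3 + 1 + 1 + 2 + 0 + 1 + 1 + 3 + 2 + 1 = 38
distinct = 253 − 38 = 215

215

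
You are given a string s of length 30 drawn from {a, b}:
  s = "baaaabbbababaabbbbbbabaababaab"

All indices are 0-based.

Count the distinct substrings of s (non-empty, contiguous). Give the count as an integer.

364

rank→(start, suffix):
  0 → (1, 'aaaabbbababaabbbbbbabaababaab')
  1 → (2, 'aaabbbababaabbbbbbabaababaab')
  2 → (27, 'aab')
  3 → (22, 'aababaab')
  4 → (3, 'aabbbababaabbbbbbabaababaab')
  5 → (12, 'aabbbbbbabaababaab')
  6 → (28, 'ab')
  7 → (25, 'abaab')
  8 → (20, 'abaababaab')
  9 → (10, 'abaabbbbbbabaababaab')
  10 → (23, 'ababaab')
  11 → (8, 'ababaabbbbbbabaababaab')
  12 → (4, 'abbbababaabbbbbbabaababaab')
  13 → (13, 'abbbbbbabaababaab')
  14 → (29, 'b')
  15 → (0, 'baaaabbbababaabbbbbbabaababaab')
  16 → (26, 'baab')
  17 → (21, 'baababaab')
  18 → (11, 'baabbbbbbabaababaab')
  19 → (24, 'babaab')
  20 → (19, 'babaababaab')
  21 → (9, 'babaabbbbbbabaababaab')
  22 → (7, 'bababaabbbbbbabaababaab')
  23 → (18, 'bbabaababaab')
  24 → (6, 'bbababaabbbbbbabaababaab')
  25 → (17, 'bbbabaababaab')
  26 → (5, 'bbbababaabbbbbbabaababaab')
  27 → (16, 'bbbbabaababaab')
  28 → (15, 'bbbbbabaababaab')
  29 → (14, 'bbbbbbabaababaab')

SA = [1, 2, 27, 22, 3, 12, 28, 25, 20, 10, 23, 8, 4, 13, 29, 0, 26, 21, 11, 24, 19, 9, 7, 18, 6, 17, 5, 16, 15, 14]
[i] adj suffixes → lcp
  [1] 1/2 → 3 ('aaa')
  [2] 2/27 → 2 ('aa')
  [3] 27/22 → 3 ('aab')
  [4] 22/3 → 3 ('aab')
  [5] 3/12 → 5 ('aabbb')
  [6] 12/28 → 1 ('a')
  [7] 28/25 → 2 ('ab')
  [8] 25/20 → 5 ('abaab')
  [9] 20/10 → 5 ('abaab')
  [10] 10/23 → 3 ('aba')
  [11] 23/8 → 7 ('ababaab')
  [12] 8/4 → 2 ('ab')
  [13] 4/13 → 4 ('abbb')
  [14] 13/29 → 0 ('')
  [15] 29/0 → 1 ('b')
  [16] 0/26 → 3 ('baa')
  [17] 26/21 → 4 ('baab')
  [18] 21/11 → 4 ('baab')
  [19] 11/24 → 2 ('ba')
  [20] 24/19 → 6 ('babaab')
  [21] 19/9 → 6 ('babaab')
  [22] 9/7 → 4 ('baba')
  [23] 7/18 → 1 ('b')
  [24] 18/6 → 5 ('bbaba')
  [25] 6/17 → 2 ('bb')
  [26] 17/5 → 6 ('bbbaba')
  [27] 5/16 → 3 ('bbb')
  [28] 16/15 → 4 ('bbbb')
  [29] 15/14 → 5 ('bbbbb')

n(n+1)/2 = 30·31/2 = 465
Σ LCP = 0 + 3 + 2 + 3 + 3 + 5 + 1 + 2 + 5 + 5 + 3 + 7 + 2 + 4 + 0 + 1 + 3 + 4 + 4 + 2 + 6 + 6 + 4 + 1 + 5 + 2 + 6 + 3 + 4 + 5 = 101
distinct = 465 − 101 = 364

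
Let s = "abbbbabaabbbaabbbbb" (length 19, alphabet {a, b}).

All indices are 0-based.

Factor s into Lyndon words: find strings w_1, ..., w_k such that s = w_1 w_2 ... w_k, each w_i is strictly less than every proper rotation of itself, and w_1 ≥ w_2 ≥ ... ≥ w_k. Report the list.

["abbbb", "ab", "aabbbaabbbbb"]

emit factor 1: 'abbbb' (i=0, period=5)
emit factor 2: 'ab' (i=5, period=2)
emit factor 3: 'aabbbaabbbbb' (i=7, period=12)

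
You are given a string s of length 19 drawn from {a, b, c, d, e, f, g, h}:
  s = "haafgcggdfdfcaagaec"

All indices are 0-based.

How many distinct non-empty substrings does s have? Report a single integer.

rank | idx | suffix
   0 |   1 | aafgcggdfdfcaagaec
   1 |  13 | aagaec
   2 |  16 | aec
   3 |   2 | afgcggdfdfcaagaec
   4 |  14 | agaec
   5 |  18 | c
   6 |  12 | caagaec
   7 |   5 | cggdfdfcaagaec
   8 |  10 | dfcaagaec
   9 |   8 | dfdfcaagaec
  10 |  17 | ec
  11 |  11 | fcaagaec
  12 |   9 | fdfcaagaec
  13 |   3 | fgcggdfdfcaagaec
  14 |  15 | gaec
  15 |   4 | gcggdfdfcaagaec
  16 |   7 | gdfdfcaagaec
  17 |   6 | ggdfdfcaagaec
  18 |   0 | haafgcggdfdfcaagaec

SA = [1, 13, 16, 2, 14, 18, 12, 5, 10, 8, 17, 11, 9, 3, 15, 4, 7, 6, 0]
i: (SA[i-1],SA[i]) lcp shared
  1: (1,13) 2 'aa'
  2: (13,16) 1 'a'
  3: (16,2) 1 'a'
  4: (2,14) 1 'a'
  5: (14,18) 0 ''
  6: (18,12) 1 'c'
  7: (12,5) 1 'c'
  8: (5,10) 0 ''
  9: (10,8) 2 'df'
  10: (8,17) 0 ''
  11: (17,11) 0 ''
  12: (11,9) 1 'f'
  13: (9,3) 1 'f'
  14: (3,15) 0 ''
  15: (15,4) 1 'g'
  16: (4,7) 1 'g'
  17: (7,6) 1 'g'
  18: (6,0) 0 ''

n(n+1)/2 = 19·20/2 = 190
Σ LCP = 0 + 2 + 1 + 1 + 1 + 0 + 1 + 1 + 0 + 2 + 0 + 0 + 1 + 1 + 0 + 1 + 1 + 1 + 0 = 14
distinct = 190 − 14 = 176

176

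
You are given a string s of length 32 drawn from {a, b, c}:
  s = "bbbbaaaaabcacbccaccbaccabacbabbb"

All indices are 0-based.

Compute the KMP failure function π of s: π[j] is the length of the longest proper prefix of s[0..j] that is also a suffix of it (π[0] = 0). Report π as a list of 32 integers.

π[0] = 0
j=1 s[j]='b': π[1]=1 (border 'b')
j=2 s[j]='b': π[2]=2 (border 'bb')
j=3 s[j]='b': π[3]=3 (border 'bbb')
j=4 s[j]='a': k: 3→2→1→0; π[4]=0 (border '')
j=5 s[j]='a': π[5]=0 (border '')
j=6 s[j]='a': π[6]=0 (border '')
j=7 s[j]='a': π[7]=0 (border '')
j=8 s[j]='a': π[8]=0 (border '')
j=9 s[j]='b': π[9]=1 (border 'b')
j=10 s[j]='c': k: 1→0; π[10]=0 (border '')
j=11 s[j]='a': π[11]=0 (border '')
j=12 s[j]='c': π[12]=0 (border '')
j=13 s[j]='b': π[13]=1 (border 'b')
j=14 s[j]='c': k: 1→0; π[14]=0 (border '')
j=15 s[j]='c': π[15]=0 (border '')
j=16 s[j]='a': π[16]=0 (border '')
j=17 s[j]='c': π[17]=0 (border '')
j=18 s[j]='c': π[18]=0 (border '')
j=19 s[j]='b': π[19]=1 (border 'b')
j=20 s[j]='a': k: 1→0; π[20]=0 (border '')
j=21 s[j]='c': π[21]=0 (border '')
j=22 s[j]='c': π[22]=0 (border '')
j=23 s[j]='a': π[23]=0 (border '')
j=24 s[j]='b': π[24]=1 (border 'b')
j=25 s[j]='a': k: 1→0; π[25]=0 (border '')
j=26 s[j]='c': π[26]=0 (border '')
j=27 s[j]='b': π[27]=1 (border 'b')
j=28 s[j]='a': k: 1→0; π[28]=0 (border '')
j=29 s[j]='b': π[29]=1 (border 'b')
j=30 s[j]='b': π[30]=2 (border 'bb')
j=31 s[j]='b': π[31]=3 (border 'bbb')

[0, 1, 2, 3, 0, 0, 0, 0, 0, 1, 0, 0, 0, 1, 0, 0, 0, 0, 0, 1, 0, 0, 0, 0, 1, 0, 0, 1, 0, 1, 2, 3]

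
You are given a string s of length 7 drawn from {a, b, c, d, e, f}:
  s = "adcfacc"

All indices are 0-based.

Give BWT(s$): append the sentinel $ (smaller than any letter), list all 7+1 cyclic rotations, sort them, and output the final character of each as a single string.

rank  rotation  last
    0  $adcfacc  c
    1  acc$adcf  f
    2  adcfacc$  $
    3  c$adcfac  c
    4  cc$adcfa  a
    5  cfacc$ad  d
    6  dcfacc$a  a
    7  facc$adc  c

cf$cadac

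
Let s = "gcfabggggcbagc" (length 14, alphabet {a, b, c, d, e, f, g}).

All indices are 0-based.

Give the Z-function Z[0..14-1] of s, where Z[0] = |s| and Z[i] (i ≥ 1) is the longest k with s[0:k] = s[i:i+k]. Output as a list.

Z[0]=14
i=1: fresh scan; Z[1]=0
i=2: fresh scan; Z[2]=0
i=3: fresh scan; Z[3]=0
i=4: fresh scan; Z[4]=0
i=5: fresh scan; Z[5]=1 scan→box=[5,6)
i=6: fresh scan; Z[6]=1 scan→box=[6,7)
i=7: fresh scan; Z[7]=1 scan→box=[7,8)
i=8: fresh scan; Z[8]=2 scan→box=[8,10)
i=9: min(r-i=1, Z[1]=0)=0; Z[9]=0
i=10: fresh scan; Z[10]=0
i=11: fresh scan; Z[11]=0
i=12: fresh scan; Z[12]=2 scan→box=[12,14)
i=13: min(r-i=1, Z[1]=0)=0; Z[13]=0

[14, 0, 0, 0, 0, 1, 1, 1, 2, 0, 0, 0, 2, 0]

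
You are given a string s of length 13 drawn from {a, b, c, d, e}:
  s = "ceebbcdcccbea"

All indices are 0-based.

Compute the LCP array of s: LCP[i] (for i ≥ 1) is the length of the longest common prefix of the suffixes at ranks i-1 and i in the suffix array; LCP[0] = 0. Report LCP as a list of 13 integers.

[0, 0, 1, 1, 0, 1, 2, 1, 1, 0, 0, 1, 1]

rank→(start, suffix):
  0 → (12, 'a')
  1 → (3, 'bbcdcccbea')
  2 → (4, 'bcdcccbea')
  3 → (10, 'bea')
  4 → (9, 'cbea')
  5 → (8, 'ccbea')
  6 → (7, 'cccbea')
  7 → (5, 'cdcccbea')
  8 → (0, 'ceebbcdcccbea')
  9 → (6, 'dcccbea')
  10 → (11, 'ea')
  11 → (2, 'ebbcdcccbea')
  12 → (1, 'eebbcdcccbea')

SA = [12, 3, 4, 10, 9, 8, 7, 5, 0, 6, 11, 2, 1]
rank  pair      lcp
   1  s[12:],s[3:]  0  ''
   2  s[3:],s[4:]  1  'b'
   3  s[4:],s[10:]  1  'b'
   4  s[10:],s[9:]  0  ''
   5  s[9:],s[8:]  1  'c'
   6  s[8:],s[7:]  2  'cc'
   7  s[7:],s[5:]  1  'c'
   8  s[5:],s[0:]  1  'c'
   9  s[0:],s[6:]  0  ''
  10  s[6:],s[11:]  0  ''
  11  s[11:],s[2:]  1  'e'
  12  s[2:],s[1:]  1  'e'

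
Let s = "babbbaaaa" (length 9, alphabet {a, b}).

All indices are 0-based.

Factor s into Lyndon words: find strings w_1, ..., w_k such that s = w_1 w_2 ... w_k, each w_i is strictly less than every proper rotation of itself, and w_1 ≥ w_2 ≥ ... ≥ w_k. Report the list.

emit factor 1: 'b' (i=0, period=1)
emit factor 2: 'abbb' (i=1, period=4)
emit factor 3: 'a' (i=5, period=1)
emit factor 4: 'a' (i=6, period=1)
emit factor 5: 'a' (i=7, period=1)
emit factor 6: 'a' (i=8, period=1)

["b", "abbb", "a", "a", "a", "a"]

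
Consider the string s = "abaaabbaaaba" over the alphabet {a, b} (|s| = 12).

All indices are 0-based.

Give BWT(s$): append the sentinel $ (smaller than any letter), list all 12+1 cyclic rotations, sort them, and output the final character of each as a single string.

rank  rotation       last
    0  $abaaabbaaaba  a
    1  a$abaaabbaaab  b
    2  aaaba$abaaabb  b
    3  aaabbaaaba$ab  b
    4  aaba$abaaabba  a
    5  aabbaaaba$aba  a
    6  aba$abaaabbaa  a
    7  abaaabbaaaba$  $
    8  abbaaaba$abaa  a
    9  ba$abaaabbaaa  a
   10  baaaba$abaaab  b
   11  baaabbaaaba$a  a
   12  bbaaaba$abaaa  a

abbbaaa$aabaa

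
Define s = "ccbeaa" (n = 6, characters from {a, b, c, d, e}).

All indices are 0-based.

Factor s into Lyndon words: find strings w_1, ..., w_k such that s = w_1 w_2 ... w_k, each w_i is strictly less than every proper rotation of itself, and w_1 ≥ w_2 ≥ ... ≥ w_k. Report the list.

["c", "c", "be", "a", "a"]

emit factor 1: 'c' (i=0, period=1)
emit factor 2: 'c' (i=1, period=1)
emit factor 3: 'be' (i=2, period=2)
emit factor 4: 'a' (i=4, period=1)
emit factor 5: 'a' (i=5, period=1)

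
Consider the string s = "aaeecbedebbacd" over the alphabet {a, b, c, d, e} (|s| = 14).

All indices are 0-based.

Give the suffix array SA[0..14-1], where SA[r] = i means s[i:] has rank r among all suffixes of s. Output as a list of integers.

[0, 11, 1, 10, 9, 5, 4, 12, 13, 7, 8, 3, 6, 2]

sorted suffixes:
  #0 SA[0]=0  'aaeecbedebbacd'
  #1 SA[1]=11  'acd'
  #2 SA[2]=1  'aeecbedebbacd'
  #3 SA[3]=10  'bacd'
  #4 SA[4]=9  'bbacd'
  #5 SA[5]=5  'bedebbacd'
  #6 SA[6]=4  'cbedebbacd'
  #7 SA[7]=12  'cd'
  #8 SA[8]=13  'd'
  #9 SA[9]=7  'debbacd'
  #10 SA[10]=8  'ebbacd'
  #11 SA[11]=3  'ecbedebbacd'
  #12 SA[12]=6  'edebbacd'
  #13 SA[13]=2  'eecbedebbacd'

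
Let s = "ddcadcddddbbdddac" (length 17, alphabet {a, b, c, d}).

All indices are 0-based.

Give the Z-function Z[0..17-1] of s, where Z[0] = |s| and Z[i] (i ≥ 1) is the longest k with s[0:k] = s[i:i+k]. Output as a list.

Z[0]=17
i=1: i≥r, start 0; Z[1]=1 grow→box=[1,2)
i=2: i≥r, start 0; Z[2]=0
i=3: i≥r, start 0; Z[3]=0
i=4: i≥r, start 0; Z[4]=1 grow→box=[4,5)
i=5: i≥r, start 0; Z[5]=0
i=6: i≥r, start 0; Z[6]=2 grow→box=[6,8)
i=7: min(r-i=1, Z[1]=1)=1; Z[7]=2 grow→box=[7,9)
i=8: min(r-i=1, Z[1]=1)=1; Z[8]=2 grow→box=[8,10)
i=9: min(r-i=1, Z[1]=1)=1; Z[9]=1
i=10: i≥r, start 0; Z[10]=0
i=11: i≥r, start 0; Z[11]=0
i=12: i≥r, start 0; Z[12]=2 grow→box=[12,14)
i=13: min(r-i=1, Z[1]=1)=1; Z[13]=2 grow→box=[13,15)
i=14: min(r-i=1, Z[1]=1)=1; Z[14]=1
i=15: i≥r, start 0; Z[15]=0
i=16: i≥r, start 0; Z[16]=0

[17, 1, 0, 0, 1, 0, 2, 2, 2, 1, 0, 0, 2, 2, 1, 0, 0]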